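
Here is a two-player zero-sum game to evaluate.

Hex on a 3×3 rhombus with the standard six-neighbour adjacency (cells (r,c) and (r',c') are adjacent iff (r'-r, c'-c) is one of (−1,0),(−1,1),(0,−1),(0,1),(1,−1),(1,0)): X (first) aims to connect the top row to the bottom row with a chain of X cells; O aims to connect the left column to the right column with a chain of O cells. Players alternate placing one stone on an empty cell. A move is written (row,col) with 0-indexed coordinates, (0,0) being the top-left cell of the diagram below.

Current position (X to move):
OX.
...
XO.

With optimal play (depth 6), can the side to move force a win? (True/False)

X winning at [OX./.../XO.]: True

p1 X@[OX./.../XO.]: (0,2)[OXX/.../XO.]+1* (1,0)[OX./X../XO.]+1 (1,1)[OX./.X./XO.]+1 (1,2)[OX./..X/XO.]+1 (2,2)[OX./.../XOX]+1
p2 O@[OXX/.../XO.]: (1,0)[OXX/O../XO.]-1* (1,1)[OXX/.O./XO.]-1 (1,2)[OXX/..O/XO.]-1 (2,2)[OXX/.../XOO]-1
p3 X@[OXX/O../XO.]: (1,1)[OXX/OX./XO.]+1* (1,2)[OXX/O.X/XO.]+1 (2,2)[OXX/O../XOX]+1
p4 O@[OXX/OX./XO.] terminal -1; root [OX./.../XO.] d6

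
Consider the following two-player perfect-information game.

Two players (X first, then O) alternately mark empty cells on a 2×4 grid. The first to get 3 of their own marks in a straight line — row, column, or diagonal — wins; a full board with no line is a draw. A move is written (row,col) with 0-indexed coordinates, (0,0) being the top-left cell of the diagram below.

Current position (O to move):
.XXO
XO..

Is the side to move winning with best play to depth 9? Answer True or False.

O winning at [.XXO/XO..]: False

[.XXO/XO..] O move#1: (0,0):+0/OXXO/XO..*, (1,2):-1/.XXO/XOO., (1,3):-1/.XXO/XO.O
[OXXO/XO..] X move#2: (1,2):+0/OXXO/XOX.*, (1,3):+0/OXXO/XO.X
[OXXO/XOX.] O move#3: (1,3):+0/OXXO/XOXO*
[OXXO/XOXO] end (terminal +0, X#4); searched .XXO/XO.. to 9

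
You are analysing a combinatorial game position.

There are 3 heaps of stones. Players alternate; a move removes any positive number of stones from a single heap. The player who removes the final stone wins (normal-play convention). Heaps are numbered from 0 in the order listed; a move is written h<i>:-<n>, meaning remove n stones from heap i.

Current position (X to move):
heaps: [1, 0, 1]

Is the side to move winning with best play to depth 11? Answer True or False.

X winning at [(1,0,1)]: False

p1 X@[(1,0,1)]: h0:-1[(0,0,1)]-1* h2:-1[(1,0,0)]-1
p2 O@[(0,0,1)]: h2:-1[(0,0,0)]+1*
p3 X@[(0,0,0)] terminal -1; root [(1,0,1)] d11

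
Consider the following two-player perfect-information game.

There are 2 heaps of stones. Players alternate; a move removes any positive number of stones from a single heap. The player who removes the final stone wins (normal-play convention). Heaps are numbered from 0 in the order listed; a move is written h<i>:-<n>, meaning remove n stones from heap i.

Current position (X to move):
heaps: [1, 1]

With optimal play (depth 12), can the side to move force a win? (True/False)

p1 X@[(1,1)]: h0:-1[(0,1)]-1* h1:-1[(1,0)]-1
p2 O@[(0,1)]: h1:-1[(0,0)]+1*
p3 X@[(0,0)] terminal -1; root [(1,1)] d12

X winning at [(1,1)]: False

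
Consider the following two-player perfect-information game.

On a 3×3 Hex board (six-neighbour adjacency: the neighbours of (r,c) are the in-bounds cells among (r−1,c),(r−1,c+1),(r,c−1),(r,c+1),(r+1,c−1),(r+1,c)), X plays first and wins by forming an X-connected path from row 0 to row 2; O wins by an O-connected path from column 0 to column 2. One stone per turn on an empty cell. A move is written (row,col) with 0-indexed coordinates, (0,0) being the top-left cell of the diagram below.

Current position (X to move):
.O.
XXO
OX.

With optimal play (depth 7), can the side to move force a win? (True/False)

X winning at [.O./XXO/OX.]: True

[.O./XXO/OX.] X move#1: (0,0):+1/XO./XXO/OX.*, (0,2):+1/.OX/XXO/OX., (2,2):+1/.O./XXO/OXX
[XO./XXO/OX.] end (terminal -1, O#2); searched .O./XXO/OX. to 7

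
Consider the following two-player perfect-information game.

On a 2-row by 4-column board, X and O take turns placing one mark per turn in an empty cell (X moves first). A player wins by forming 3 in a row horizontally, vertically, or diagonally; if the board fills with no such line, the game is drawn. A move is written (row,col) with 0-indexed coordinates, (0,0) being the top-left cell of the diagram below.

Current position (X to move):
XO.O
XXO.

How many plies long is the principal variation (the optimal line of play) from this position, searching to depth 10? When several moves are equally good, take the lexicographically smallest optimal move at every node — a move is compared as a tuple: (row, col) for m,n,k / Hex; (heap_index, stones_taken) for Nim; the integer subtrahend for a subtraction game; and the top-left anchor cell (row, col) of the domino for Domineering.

PV length from [XO.O/XXO.]: 2 plies

p1 X@[XO.O/XXO.]: (0,2)[XOXO/XXO.]+0* (1,3)[XO.O/XXOX]-1
p2 O@[XOXO/XXO.]: (1,3)[XOXO/XXOO]+0*
p3 X@[XOXO/XXOO] terminal +0; root [XO.O/XXO.] d10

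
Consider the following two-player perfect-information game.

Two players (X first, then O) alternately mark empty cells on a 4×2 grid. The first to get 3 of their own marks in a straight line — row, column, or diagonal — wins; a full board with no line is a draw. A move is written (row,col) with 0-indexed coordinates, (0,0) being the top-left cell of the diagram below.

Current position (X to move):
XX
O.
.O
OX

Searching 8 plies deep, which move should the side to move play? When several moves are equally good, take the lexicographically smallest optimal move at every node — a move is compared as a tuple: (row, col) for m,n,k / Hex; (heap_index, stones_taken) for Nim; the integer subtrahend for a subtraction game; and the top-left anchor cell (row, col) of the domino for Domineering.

X's best at [XX/O./.O/OX]: (2,0)

ply 1, X at XX/O./.O/OX | (1,1)=-1→XX/OX/.O/OX; (2,0)=+0→XX/O./XO/OX*
ply 2, O at XX/O./XO/OX | (1,1)=+0→XX/OO/XO/OX*
ply 3: XX/OO/XO/OX is terminal +0 (X); from XX/O./.O/OX depth 8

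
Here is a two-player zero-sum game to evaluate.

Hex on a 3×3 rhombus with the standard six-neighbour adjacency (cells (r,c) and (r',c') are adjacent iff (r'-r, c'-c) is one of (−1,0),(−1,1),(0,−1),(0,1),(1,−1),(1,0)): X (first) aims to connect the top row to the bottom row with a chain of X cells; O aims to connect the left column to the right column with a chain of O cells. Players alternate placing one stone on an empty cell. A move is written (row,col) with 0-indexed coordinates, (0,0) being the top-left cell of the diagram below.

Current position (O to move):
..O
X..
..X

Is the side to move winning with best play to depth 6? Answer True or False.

O winning at [..O/X../..X]: False

p1 O@[..O/X../..X]: (0,0)[O.O/X../..X]-1* (0,1)[.OO/X../..X]-1 (1,1)[..O/XO./..X]-1 (1,2)[..O/X.O/..X]-1 (2,0)[..O/X../O.X]-1 (2,1)[..O/X../.OX]-1
p2 X@[O.O/X../..X]: (0,1)[OXO/X../..X]+1* (1,1)[O.O/XX./..X]-1 (1,2)[O.O/X.X/..X]-1 (2,0)[O.O/X../X.X]-1 (2,1)[O.O/X../.XX]-1
p3 O@[OXO/X../..X]: (1,1)[OXO/XO./..X]-1* (1,2)[OXO/X.O/..X]-1 (2,0)[OXO/X../O.X]-1 (2,1)[OXO/X../.OX]-1
p4 X@[OXO/XO./..X]: (1,2)[OXO/XOX/..X]-1 (2,0)[OXO/XO./X.X]+1* (2,1)[OXO/XO./.XX]-1
p5 O@[OXO/XO./X.X] terminal -1; root [..O/X../..X] d6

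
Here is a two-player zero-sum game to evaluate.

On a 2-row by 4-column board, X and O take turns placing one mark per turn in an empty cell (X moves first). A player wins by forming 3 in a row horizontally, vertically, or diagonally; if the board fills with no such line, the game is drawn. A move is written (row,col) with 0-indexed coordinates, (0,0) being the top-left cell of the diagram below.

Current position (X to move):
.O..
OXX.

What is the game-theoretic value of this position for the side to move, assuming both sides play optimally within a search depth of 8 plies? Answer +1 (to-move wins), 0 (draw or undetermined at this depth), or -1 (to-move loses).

value(.O../OXX., X) = +1

ply 1, X at .O../OXX. | (0,0)=+0→XO../OXX.; (0,2)=+0→.OX./OXX.; (0,3)=+0→.O.X/OXX.; (1,3)=+1→.O../OXXX*
ply 2: .O../OXXX is terminal -1 (O); from .O../OXX. depth 8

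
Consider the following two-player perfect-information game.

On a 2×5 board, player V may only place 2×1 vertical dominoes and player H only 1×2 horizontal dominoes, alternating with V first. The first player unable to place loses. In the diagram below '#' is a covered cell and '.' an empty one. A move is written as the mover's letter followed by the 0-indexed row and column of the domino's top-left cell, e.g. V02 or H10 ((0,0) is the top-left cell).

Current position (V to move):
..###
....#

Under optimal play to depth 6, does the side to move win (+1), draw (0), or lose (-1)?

p1 V@[..###/....#]: V00[#.###/#...#]-1 V01[.####/.#..#]+1*
p2 H@[.####/.#..#]: H12[.####/.####]-1*
p3 V@[.####/.####]: V00[#####/#####]+1*
p4 H@[#####/#####] terminal -1; root [..###/....#] d6

value(..###/....#, V) = +1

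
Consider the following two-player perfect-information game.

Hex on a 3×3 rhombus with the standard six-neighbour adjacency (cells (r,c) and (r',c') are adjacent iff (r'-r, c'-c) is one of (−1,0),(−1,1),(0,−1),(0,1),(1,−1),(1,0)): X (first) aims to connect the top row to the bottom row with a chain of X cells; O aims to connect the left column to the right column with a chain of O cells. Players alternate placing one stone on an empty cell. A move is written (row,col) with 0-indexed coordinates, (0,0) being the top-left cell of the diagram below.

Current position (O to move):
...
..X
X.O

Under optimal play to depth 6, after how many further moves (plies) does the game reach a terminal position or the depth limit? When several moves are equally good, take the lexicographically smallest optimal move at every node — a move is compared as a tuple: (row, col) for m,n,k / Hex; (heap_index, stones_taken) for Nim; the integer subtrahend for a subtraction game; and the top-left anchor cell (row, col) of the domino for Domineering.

PV length from [.../..X/X.O]: 4 plies

p1 O@[.../..X/X.O]: (0,0)[O../..X/X.O]-1* (0,1)[.O./..X/X.O]-1 (0,2)[..O/..X/X.O]-1 (1,0)[.../O.X/X.O]-1 (1,1)[.../.OX/X.O]-1 (2,1)[.../..X/XOO]-1
p2 X@[O../..X/X.O]: (0,1)[OX./..X/X.O]+1* (0,2)[O.X/..X/X.O]+1 (1,0)[O../X.X/X.O]+1 (1,1)[O../.XX/X.O]+1 (2,1)[O../..X/XXO]+1
p3 O@[OX./..X/X.O]: (0,2)[OXO/..X/X.O]-1* (1,0)[OX./O.X/X.O]-1 (1,1)[OX./.OX/X.O]-1 (2,1)[OX./..X/XOO]-1
p4 X@[OXO/..X/X.O]: (1,0)[OXO/X.X/X.O]+1* (1,1)[OXO/.XX/X.O]+1 (2,1)[OXO/..X/XXO]+1
p5 O@[OXO/X.X/X.O] terminal -1; root [.../..X/X.O] d6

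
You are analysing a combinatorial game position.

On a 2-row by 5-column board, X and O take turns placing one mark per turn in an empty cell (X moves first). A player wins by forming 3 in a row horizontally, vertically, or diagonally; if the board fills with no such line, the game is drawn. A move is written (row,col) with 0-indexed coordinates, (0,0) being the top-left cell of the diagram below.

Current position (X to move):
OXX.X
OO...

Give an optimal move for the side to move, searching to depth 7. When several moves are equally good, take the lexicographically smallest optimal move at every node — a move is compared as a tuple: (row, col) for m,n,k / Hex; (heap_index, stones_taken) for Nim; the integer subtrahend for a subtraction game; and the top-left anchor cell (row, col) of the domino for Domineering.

X's best at [OXX.X/OO...]: (0,3)

p1 X@[OXX.X/OO...]: (0,3)[OXXXX/OO...]+1* (1,2)[OXX.X/OOX..]+0 (1,3)[OXX.X/OO.X.]-1 (1,4)[OXX.X/OO..X]-1
p2 O@[OXXXX/OO...] terminal -1; root [OXX.X/OO...] d7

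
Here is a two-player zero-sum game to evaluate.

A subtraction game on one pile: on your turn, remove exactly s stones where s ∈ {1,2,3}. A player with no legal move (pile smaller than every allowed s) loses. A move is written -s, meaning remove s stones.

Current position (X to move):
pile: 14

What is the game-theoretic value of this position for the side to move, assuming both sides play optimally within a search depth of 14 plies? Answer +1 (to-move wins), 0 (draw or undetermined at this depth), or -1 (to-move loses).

p1 X@[14]: -1[13]-1 -2[12]+1* -3[11]-1
p2 O@[12]: -1[11]-1* -2[10]-1 -3[9]-1
p3 X@[11]: -1[10]-1 -2[9]-1 -3[8]+1*
p4 O@[8]: -1[7]-1* -2[6]-1 -3[5]-1
p5 X@[7]: -1[6]-1 -2[5]-1 -3[4]+1*
p6 O@[4]: -1[3]-1* -2[2]-1 -3[1]-1
p7 X@[3]: -1[2]-1 -2[1]-1 -3[0]+1*
p8 O@[0] terminal -1; root [14] d14

value(14, X) = +1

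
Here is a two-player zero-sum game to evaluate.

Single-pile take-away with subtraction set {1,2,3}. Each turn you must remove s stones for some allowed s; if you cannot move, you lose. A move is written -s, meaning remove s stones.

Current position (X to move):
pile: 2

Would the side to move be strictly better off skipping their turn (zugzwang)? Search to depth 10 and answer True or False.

p1 X@[2]: -1[1]-1 -2[0]+1*
p2 O@[0] terminal -1; root [2] d10
if X skipped the turn, O would face:
~ p1 O@[2]: -1[1]-1 -2[0]+1*
~ p2 X@[0] terminal -1; root [2] d10
compare (X): move=+1 vs pass=-1

zugzwang(2, X) = False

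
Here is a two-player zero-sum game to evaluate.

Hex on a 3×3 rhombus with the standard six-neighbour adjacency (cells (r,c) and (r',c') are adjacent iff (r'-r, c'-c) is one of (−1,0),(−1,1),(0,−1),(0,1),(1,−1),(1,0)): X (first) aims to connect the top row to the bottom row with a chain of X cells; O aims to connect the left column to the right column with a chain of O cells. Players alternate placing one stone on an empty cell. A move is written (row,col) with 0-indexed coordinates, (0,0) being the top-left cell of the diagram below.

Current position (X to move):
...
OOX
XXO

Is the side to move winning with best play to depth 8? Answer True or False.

X winning at [.../OOX/XXO]: True

ply 1, X at .../OOX/XXO | (0,0)=-1→X../OOX/XXO; (0,1)=-1→.X./OOX/XXO; (0,2)=+1→..X/OOX/XXO*
ply 2: ..X/OOX/XXO is terminal -1 (O); from .../OOX/XXO depth 8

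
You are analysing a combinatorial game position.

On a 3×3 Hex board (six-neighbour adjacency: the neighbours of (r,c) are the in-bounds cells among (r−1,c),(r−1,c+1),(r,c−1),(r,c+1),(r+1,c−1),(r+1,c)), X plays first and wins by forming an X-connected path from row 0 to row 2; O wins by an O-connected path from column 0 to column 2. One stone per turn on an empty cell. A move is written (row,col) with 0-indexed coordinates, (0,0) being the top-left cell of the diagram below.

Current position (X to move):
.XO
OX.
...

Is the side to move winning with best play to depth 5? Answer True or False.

p1 X@[.XO/OX./...]: (0,0)[XXO/OX./...]+1* (1,2)[.XO/OXX/...]+1 (2,0)[.XO/OX./X..]+1 (2,1)[.XO/OX./.X.]+1 (2,2)[.XO/OX./..X]+1
p2 O@[XXO/OX./...]: (1,2)[XXO/OXO/...]-1* (2,0)[XXO/OX./O..]-1 (2,1)[XXO/OX./.O.]-1 (2,2)[XXO/OX./..O]-1
p3 X@[XXO/OXO/...]: (2,0)[XXO/OXO/X..]+1* (2,1)[XXO/OXO/.X.]+1 (2,2)[XXO/OXO/..X]+1
p4 O@[XXO/OXO/X..] terminal -1; root [.XO/OX./...] d5

X winning at [.XO/OX./...]: True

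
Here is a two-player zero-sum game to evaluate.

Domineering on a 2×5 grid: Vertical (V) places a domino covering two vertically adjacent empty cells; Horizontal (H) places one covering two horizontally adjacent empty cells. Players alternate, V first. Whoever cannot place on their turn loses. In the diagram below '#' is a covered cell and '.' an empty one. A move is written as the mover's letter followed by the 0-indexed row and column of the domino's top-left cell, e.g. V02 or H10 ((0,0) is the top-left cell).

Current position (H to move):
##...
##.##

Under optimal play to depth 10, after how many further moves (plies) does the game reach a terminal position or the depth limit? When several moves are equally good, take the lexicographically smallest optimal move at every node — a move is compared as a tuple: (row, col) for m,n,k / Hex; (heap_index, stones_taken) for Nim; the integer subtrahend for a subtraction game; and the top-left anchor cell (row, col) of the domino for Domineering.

p1 H@[##.../##.##]: H02[####./##.##]+1* H03[##.##/##.##]-1
p2 V@[####./##.##] terminal -1; root [##.../##.##] d10

PV length from [##.../##.##]: 1 ply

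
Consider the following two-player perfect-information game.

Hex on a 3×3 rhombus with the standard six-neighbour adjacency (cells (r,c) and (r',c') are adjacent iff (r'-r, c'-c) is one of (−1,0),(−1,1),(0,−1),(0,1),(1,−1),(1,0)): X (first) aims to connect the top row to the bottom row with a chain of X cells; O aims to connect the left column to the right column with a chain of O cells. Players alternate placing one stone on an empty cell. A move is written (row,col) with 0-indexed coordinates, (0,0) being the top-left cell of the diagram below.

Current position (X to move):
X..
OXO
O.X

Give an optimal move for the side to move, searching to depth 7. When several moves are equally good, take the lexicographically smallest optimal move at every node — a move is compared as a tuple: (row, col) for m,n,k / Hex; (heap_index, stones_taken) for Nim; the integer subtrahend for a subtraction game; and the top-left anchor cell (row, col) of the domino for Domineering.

X's best at [X../OXO/O.X]: (2,1)

[X../OXO/O.X] X move#1: (0,1):-1/XX./OXO/O.X, (0,2):-1/X.X/OXO/O.X, (2,1):+1/X../OXO/OXX*
[X../OXO/OXX] O move#2: (0,1):-1/XO./OXO/OXX*, (0,2):-1/X.O/OXO/OXX
[XO./OXO/OXX] X move#3: (0,2):+1/XOX/OXO/OXX*
[XOX/OXO/OXX] end (terminal -1, O#4); searched X../OXO/O.X to 7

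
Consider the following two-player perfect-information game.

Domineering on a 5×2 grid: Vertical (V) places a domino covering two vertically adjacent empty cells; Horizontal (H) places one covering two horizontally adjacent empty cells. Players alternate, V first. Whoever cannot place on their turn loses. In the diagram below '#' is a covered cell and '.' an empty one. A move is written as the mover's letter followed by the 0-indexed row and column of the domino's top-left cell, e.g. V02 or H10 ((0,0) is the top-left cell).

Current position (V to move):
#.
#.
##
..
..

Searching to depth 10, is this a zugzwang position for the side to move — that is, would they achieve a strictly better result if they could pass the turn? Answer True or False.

ply 1, V at #./#./##/../.. | V01=-1→##/##/##/../..; V30=+1→#./#./##/#./#.*; V31=+1→#./#./##/.#/.#
ply 2: #./#./##/#./#. is terminal -1 (H); from #./#./##/../.. depth 10
pass branch (H moves first from the same position):
  | ply 1, H at #./#./##/../.. | H30=+1→#./#./##/##/..*; H40=+1→#./#./##/../##
  | ply 2, V at #./#./##/##/.. | V01=-1→##/##/##/##/..*
  | ply 3, H at ##/##/##/##/.. | H40=+1→##/##/##/##/##*
  | ply 4: ##/##/##/##/## is terminal -1 (V); from #./#./##/../.. depth 10
V moving scores +1; V passing scores -1

zugzwang(#./#./##/../.., V) = False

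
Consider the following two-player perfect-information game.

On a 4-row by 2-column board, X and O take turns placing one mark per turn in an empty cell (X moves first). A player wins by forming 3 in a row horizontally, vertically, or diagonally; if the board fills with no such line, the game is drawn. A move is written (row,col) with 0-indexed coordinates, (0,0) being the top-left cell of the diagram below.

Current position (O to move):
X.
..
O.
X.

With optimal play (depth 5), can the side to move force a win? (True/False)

[X./../O./X.] O move#1: (0,1):+0/XO/../O./X.*, (1,0):+0/X./O./O./X., (1,1):+0/X./.O/O./X., (2,1):+0/X./../OO/X., (3,1):+0/X./../O./XO
[XO/../O./X.] X move#2: (1,0):+0/XO/X./O./X.*, (1,1):+0/XO/.X/O./X., (2,1):+0/XO/../OX/X., (3,1):+0/XO/../O./XX
[XO/X./O./X.] O move#3: (1,1):+0/XO/XO/O./X.*, (2,1):+0/XO/X./OO/X., (3,1):+0/XO/X./O./XO
[XO/XO/O./X.] X move#4: (2,1):+0/XO/XO/OX/X.*, (3,1):-1/XO/XO/O./XX
[XO/XO/OX/X.] O move#5: (3,1):+0/XO/XO/OX/XO*
[XO/XO/OX/XO] end (terminal +0, X#6); searched X./../O./X. to 5

O winning at [X./../O./X.]: False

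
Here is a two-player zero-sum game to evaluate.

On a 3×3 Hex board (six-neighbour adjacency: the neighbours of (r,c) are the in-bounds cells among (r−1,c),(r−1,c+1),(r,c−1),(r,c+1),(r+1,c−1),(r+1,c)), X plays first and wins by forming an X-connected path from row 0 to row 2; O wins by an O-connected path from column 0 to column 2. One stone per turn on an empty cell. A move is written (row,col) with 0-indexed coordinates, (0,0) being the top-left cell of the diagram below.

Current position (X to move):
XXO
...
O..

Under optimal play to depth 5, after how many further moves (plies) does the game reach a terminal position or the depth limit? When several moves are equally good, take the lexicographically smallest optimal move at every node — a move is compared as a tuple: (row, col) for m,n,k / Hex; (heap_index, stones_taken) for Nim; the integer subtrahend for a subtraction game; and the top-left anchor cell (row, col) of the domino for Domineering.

[XXO/.../O..] X move#1: (1,0):-1/XXO/X../O..*, (1,1):-1/XXO/.X./O.., (1,2):-1/XXO/..X/O.., (2,1):-1/XXO/.../OX., (2,2):-1/XXO/.../O.X
[XXO/X../O..] O move#2: (1,1):+1/XXO/XO./O..*, (1,2):+1/XXO/X.O/O.., (2,1):+1/XXO/X../OO., (2,2):+1/XXO/X../O.O
[XXO/XO./O..] end (terminal -1, X#3); searched XXO/.../O.. to 5

PV length from [XXO/.../O..]: 2 plies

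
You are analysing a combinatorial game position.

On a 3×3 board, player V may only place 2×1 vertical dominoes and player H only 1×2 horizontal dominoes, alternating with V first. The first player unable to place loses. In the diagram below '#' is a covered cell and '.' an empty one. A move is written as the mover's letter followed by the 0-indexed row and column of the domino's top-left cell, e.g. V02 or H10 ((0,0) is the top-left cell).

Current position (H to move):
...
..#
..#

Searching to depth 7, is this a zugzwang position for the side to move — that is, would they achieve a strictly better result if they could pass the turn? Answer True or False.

zugzwang(.../..#/..#, H) = False

ply 1, H at .../..#/..# | H00=-1→##./..#/..#; H01=-1→.##/..#/..#; H10=+1→.../###/..#*; H20=-1→.../..#/###
ply 2: .../###/..# is terminal -1 (V); from .../..#/..# depth 7
suppose H passes — search the same position with V to move:
pass> ply 1, V at .../..#/..# | V00=+1→#../#.#/..#*; V01=+1→.#./.##/..#; V10=+1→.../#.#/#.#; V11=+1→.../.##/.##
pass> ply 2, H at #../#.#/..# | H01=-1→###/#.#/..#*; H20=-1→#../#.#/###
pass> ply 3, V at ###/#.#/..# | V11=+1→###/###/.##*
pass> ply 4: ###/###/.## is terminal -1 (H); from .../..#/..# depth 7
for H: play +1, pass -1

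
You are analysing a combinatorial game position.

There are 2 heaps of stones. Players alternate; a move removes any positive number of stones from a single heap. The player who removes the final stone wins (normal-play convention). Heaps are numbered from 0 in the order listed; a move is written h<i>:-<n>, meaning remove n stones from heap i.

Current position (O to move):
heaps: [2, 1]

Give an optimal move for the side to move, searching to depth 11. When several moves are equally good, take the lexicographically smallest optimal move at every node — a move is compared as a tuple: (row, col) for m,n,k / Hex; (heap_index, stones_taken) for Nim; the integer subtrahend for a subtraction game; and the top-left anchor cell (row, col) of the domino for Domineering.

O's best at [(2,1)]: h0:-1

[(2,1)] O move#1: h0:-1:+1/(1,1)*, h0:-2:-1/(0,1), h1:-1:-1/(2,0)
[(1,1)] X move#2: h0:-1:-1/(0,1)*, h1:-1:-1/(1,0)
[(0,1)] O move#3: h1:-1:+1/(0,0)*
[(0,0)] end (terminal -1, X#4); searched (2,1) to 11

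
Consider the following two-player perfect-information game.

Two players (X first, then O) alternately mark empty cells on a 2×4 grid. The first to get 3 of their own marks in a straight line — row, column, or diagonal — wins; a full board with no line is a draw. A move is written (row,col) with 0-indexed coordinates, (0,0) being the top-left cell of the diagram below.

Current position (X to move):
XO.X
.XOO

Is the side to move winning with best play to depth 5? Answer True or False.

p1 X@[XO.X/.XOO]: (0,2)[XOXX/.XOO]+0* (1,0)[XO.X/XXOO]+0
p2 O@[XOXX/.XOO]: (1,0)[XOXX/OXOO]+0*
p3 X@[XOXX/OXOO] terminal +0; root [XO.X/.XOO] d5

X winning at [XO.X/.XOO]: False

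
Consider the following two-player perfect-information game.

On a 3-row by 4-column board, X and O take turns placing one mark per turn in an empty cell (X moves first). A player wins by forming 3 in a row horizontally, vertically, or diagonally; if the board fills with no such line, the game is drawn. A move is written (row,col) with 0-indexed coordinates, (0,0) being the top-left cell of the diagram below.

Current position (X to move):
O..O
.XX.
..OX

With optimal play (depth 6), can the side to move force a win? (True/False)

[O..O/.XX./..OX] X move#1: (0,1):+1/OX.O/.XX./..OX*, (0,2):+1/O.XO/.XX./..OX, (1,0):+1/O..O/XXX./..OX, (1,3):+1/O..O/.XXX/..OX, (2,0):+1/O..O/.XX./X.OX, (2,1):+1/O..O/.XX./.XOX
[OX.O/.XX./..OX] end (terminal -1, O#2); searched O..O/.XX./..OX to 6

X winning at [O..O/.XX./..OX]: True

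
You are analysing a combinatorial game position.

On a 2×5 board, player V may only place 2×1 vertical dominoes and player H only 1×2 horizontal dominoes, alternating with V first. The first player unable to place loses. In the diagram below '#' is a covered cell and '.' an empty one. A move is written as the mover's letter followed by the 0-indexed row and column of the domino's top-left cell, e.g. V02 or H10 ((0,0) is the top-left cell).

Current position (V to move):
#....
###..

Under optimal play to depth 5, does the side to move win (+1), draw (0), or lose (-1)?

value(#..../###.., V) = +1

[#..../###..] V move#1: V03:+1/#..#./####.*, V04:-1/#...#/###.#
[#..#./####.] H move#2: H01:-1/####./####.*
[####./####.] V move#3: V04:+1/#####/#####*
[#####/#####] end (terminal -1, H#4); searched #..../###.. to 5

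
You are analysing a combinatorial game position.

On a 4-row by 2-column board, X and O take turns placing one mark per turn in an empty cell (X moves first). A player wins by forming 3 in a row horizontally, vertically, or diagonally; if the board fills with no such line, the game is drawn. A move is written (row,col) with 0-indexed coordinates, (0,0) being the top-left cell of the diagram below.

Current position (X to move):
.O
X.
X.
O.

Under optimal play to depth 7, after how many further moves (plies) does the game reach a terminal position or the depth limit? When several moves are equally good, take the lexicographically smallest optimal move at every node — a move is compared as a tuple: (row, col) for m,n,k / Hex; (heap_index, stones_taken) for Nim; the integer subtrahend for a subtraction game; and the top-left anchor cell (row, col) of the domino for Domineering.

p1 X@[.O/X./X./O.]: (0,0)[XO/X./X./O.]+1* (1,1)[.O/XX/X./O.]+0 (2,1)[.O/X./XX/O.]+0 (3,1)[.O/X./X./OX]+0
p2 O@[XO/X./X./O.] terminal -1; root [.O/X./X./O.] d7

PV length from [.O/X./X./O.]: 1 ply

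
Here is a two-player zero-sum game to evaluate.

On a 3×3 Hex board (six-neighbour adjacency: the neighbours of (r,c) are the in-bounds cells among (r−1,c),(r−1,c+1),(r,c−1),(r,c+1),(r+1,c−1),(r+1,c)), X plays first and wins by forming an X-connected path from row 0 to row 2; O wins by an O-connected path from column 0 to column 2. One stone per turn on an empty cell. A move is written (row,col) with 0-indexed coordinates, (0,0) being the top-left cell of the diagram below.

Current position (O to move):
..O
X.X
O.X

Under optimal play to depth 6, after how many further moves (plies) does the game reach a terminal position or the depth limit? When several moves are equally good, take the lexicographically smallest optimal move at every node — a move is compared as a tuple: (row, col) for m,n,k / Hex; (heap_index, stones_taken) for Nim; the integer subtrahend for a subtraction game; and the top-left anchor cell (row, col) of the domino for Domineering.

PV length from [..O/X.X/O.X]: 3 plies

[..O/X.X/O.X] O move#1: (0,0):+1/O.O/X.X/O.X*, (0,1):+1/.OO/X.X/O.X, (1,1):+1/..O/XOX/O.X, (2,1):-1/..O/X.X/OOX
[O.O/X.X/O.X] X move#2: (0,1):-1/OXO/X.X/O.X*, (1,1):-1/O.O/XXX/O.X, (2,1):-1/O.O/X.X/OXX
[OXO/X.X/O.X] O move#3: (1,1):+1/OXO/XOX/O.X*, (2,1):-1/OXO/X.X/OOX
[OXO/XOX/O.X] end (terminal -1, X#4); searched ..O/X.X/O.X to 6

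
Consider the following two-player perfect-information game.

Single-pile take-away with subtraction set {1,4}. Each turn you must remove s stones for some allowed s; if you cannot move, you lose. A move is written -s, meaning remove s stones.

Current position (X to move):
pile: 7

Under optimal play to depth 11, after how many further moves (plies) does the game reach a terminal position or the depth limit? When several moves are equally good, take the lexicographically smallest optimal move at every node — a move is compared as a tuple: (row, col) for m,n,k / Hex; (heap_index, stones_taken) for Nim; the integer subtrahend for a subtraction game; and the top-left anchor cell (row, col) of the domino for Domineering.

ply 1, X at 7 | -1=-1→6*; -4=-1→3
ply 2, O at 6 | -1=+1→5*; -4=+1→2
ply 3, X at 5 | -1=-1→4*; -4=-1→1
ply 4, O at 4 | -1=-1→3; -4=+1→0*
ply 5: 0 is terminal -1 (X); from 7 depth 11

PV length from [7]: 4 plies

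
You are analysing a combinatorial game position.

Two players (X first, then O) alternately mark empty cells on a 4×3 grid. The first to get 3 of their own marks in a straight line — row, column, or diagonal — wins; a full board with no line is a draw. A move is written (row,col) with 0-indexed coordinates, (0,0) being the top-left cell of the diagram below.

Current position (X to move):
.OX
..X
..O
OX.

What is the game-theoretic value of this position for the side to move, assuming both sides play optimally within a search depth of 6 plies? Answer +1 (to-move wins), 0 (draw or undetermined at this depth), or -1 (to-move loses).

value(.OX/..X/..O/OX., X) = +1

p1 X@[.OX/..X/..O/OX.]: (0,0)[XOX/..X/..O/OX.]-1 (1,0)[.OX/X.X/..O/OX.]-1 (1,1)[.OX/.XX/..O/OX.]+1* (2,0)[.OX/..X/X.O/OX.]-1 (2,1)[.OX/..X/.XO/OX.]+0 (3,2)[.OX/..X/..O/OXX]-1
p2 O@[.OX/.XX/..O/OX.]: (0,0)[OOX/.XX/..O/OX.]-1* (1,0)[.OX/OXX/..O/OX.]-1 (2,0)[.OX/.XX/O.O/OX.]-1 (2,1)[.OX/.XX/.OO/OX.]-1 (3,2)[.OX/.XX/..O/OXO]-1
p3 X@[OOX/.XX/..O/OX.]: (1,0)[OOX/XXX/..O/OX.]+1* (2,0)[OOX/.XX/X.O/OX.]+1 (2,1)[OOX/.XX/.XO/OX.]+1 (3,2)[OOX/.XX/..O/OXX]+1
p4 O@[OOX/XXX/..O/OX.] terminal -1; root [.OX/..X/..O/OX.] d6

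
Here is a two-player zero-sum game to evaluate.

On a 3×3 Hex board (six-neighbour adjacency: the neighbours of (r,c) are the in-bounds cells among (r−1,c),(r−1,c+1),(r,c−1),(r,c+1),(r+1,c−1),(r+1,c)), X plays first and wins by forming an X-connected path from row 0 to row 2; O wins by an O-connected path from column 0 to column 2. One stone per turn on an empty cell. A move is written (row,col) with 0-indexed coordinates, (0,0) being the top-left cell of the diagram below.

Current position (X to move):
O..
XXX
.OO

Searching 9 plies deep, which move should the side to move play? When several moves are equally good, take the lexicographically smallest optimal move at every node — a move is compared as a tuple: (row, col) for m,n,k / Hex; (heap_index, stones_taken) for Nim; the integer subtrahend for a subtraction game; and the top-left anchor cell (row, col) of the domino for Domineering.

[O../XXX/.OO] X move#1: (0,1):-1/OX./XXX/.OO, (0,2):-1/O.X/XXX/.OO, (2,0):+1/O../XXX/XOO*
[O../XXX/XOO] O move#2: (0,1):-1/OO./XXX/XOO*, (0,2):-1/O.O/XXX/XOO
[OO./XXX/XOO] X move#3: (0,2):+1/OOX/XXX/XOO*
[OOX/XXX/XOO] end (terminal -1, O#4); searched O../XXX/.OO to 9

X's best at [O../XXX/.OO]: (2,0)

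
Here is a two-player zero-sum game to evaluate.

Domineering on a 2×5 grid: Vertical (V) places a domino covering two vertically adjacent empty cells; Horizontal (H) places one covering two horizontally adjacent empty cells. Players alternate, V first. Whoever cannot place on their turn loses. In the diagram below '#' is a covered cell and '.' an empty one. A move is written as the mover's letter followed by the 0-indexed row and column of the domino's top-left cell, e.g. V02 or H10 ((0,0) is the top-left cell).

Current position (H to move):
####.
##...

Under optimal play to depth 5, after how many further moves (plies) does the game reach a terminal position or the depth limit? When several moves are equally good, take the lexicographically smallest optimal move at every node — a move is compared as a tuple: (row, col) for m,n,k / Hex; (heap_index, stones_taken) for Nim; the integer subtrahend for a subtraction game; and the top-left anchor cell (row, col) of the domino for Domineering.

PV length from [####./##...]: 1 ply

p1 H@[####./##...]: H12[####./####.]-1 H13[####./##.##]+1*
p2 V@[####./##.##] terminal -1; root [####./##...] d5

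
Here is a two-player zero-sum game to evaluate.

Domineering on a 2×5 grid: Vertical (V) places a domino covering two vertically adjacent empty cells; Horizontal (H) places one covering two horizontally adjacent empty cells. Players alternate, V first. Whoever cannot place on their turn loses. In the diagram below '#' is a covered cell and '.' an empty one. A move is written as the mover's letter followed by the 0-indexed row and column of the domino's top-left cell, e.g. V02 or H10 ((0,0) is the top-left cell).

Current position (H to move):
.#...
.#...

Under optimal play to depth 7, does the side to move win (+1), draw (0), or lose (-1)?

ply 1, H at .#.../.#... | H02=-1→.###./.#...*; H03=-1→.#.##/.#...; H12=-1→.#.../.###.; H13=-1→.#.../.#.##
ply 2, V at .###./.#... | V00=-1→####./##...; V04=+1→.####/.#..#*
ply 3, H at .####/.#..# | H12=-1→.####/.####*
ply 4, V at .####/.#### | V00=+1→#####/#####*
ply 5: #####/##### is terminal -1 (H); from .#.../.#... depth 7

value(.#.../.#..., H) = -1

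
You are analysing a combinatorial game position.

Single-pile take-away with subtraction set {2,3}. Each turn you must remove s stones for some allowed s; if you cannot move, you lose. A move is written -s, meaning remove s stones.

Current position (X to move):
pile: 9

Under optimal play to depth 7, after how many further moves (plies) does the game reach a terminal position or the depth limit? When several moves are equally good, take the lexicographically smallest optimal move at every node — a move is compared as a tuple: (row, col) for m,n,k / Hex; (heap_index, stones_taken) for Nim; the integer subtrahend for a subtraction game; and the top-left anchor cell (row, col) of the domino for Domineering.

PV length from [9]: 3 plies

p1 X@[9]: -2[7]-1 -3[6]+1*
p2 O@[6]: -2[4]-1* -3[3]-1
p3 X@[4]: -2[2]-1 -3[1]+1*
p4 O@[1] terminal -1; root [9] d7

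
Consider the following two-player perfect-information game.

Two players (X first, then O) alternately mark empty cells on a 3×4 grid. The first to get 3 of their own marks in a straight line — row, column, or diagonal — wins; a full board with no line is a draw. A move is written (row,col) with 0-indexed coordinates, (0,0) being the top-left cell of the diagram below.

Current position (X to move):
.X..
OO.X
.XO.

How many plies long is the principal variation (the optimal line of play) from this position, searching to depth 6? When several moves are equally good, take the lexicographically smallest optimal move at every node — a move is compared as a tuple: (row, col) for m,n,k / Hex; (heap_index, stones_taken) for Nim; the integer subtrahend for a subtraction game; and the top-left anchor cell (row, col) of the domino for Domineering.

[.X../OO.X/.XO.] X move#1: (0,0):-1/XX../OO.X/.XO.*, (0,2):-1/.XX./OO.X/.XO., (0,3):-1/.X.X/OO.X/.XO., (1,2):-1/.X../OOXX/.XO., (2,0):-1/.X../OO.X/XXO., (2,3):-1/.X../OO.X/.XOX
[XX../OO.X/.XO.] O move#2: (0,2):+1/XXO./OO.X/.XO.*, (0,3):-1/XX.O/OO.X/.XO., (1,2):+1/XX../OOOX/.XO., (2,0):-1/XX../OO.X/OXO., (2,3):-1/XX../OO.X/.XOO
[XXO./OO.X/.XO.] X move#3: (0,3):-1/XXOX/OO.X/.XO.*, (1,2):-1/XXO./OOXX/.XO., (2,0):-1/XXO./OO.X/XXO., (2,3):-1/XXO./OO.X/.XOX
[XXOX/OO.X/.XO.] O move#4: (1,2):+1/XXOX/OOOX/.XO.*, (2,0):+1/XXOX/OO.X/OXO., (2,3):-1/XXOX/OO.X/.XOO
[XXOX/OOOX/.XO.] end (terminal -1, X#5); searched .X../OO.X/.XO. to 6

PV length from [.X../OO.X/.XO.]: 4 plies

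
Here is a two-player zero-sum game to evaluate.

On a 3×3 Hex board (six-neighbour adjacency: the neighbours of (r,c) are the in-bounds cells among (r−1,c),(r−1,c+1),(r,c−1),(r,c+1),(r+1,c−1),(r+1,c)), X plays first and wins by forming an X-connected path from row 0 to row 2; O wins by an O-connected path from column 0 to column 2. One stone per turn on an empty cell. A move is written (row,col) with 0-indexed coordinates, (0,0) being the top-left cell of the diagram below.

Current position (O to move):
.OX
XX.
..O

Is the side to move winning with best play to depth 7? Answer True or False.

[.OX/XX./..O] O move#1: (0,0):-1/OOX/XX./..O*, (1,2):-1/.OX/XXO/..O, (2,0):-1/.OX/XX./O.O, (2,1):-1/.OX/XX./.OO
[OOX/XX./..O] X move#2: (1,2):+1/OOX/XXX/..O*, (2,0):+1/OOX/XX./X.O, (2,1):+1/OOX/XX./.XO
[OOX/XXX/..O] O move#3: (2,0):-1/OOX/XXX/O.O*, (2,1):-1/OOX/XXX/.OO
[OOX/XXX/O.O] X move#4: (2,1):+1/OOX/XXX/OXO*
[OOX/XXX/OXO] end (terminal -1, O#5); searched .OX/XX./..O to 7

O winning at [.OX/XX./..O]: False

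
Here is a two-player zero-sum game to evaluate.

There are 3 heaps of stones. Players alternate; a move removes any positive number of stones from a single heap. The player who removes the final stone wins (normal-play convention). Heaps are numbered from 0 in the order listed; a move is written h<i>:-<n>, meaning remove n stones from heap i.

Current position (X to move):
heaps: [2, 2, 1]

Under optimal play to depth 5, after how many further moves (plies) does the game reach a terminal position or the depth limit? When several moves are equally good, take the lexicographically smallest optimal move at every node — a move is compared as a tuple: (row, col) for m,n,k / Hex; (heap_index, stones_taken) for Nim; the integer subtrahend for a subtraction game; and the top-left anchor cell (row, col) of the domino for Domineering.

PV length from [(2,2,1)]: 5 plies

[(2,2,1)] X move#1: h0:-1:-1/(1,2,1), h0:-2:-1/(0,2,1), h1:-1:-1/(2,1,1), h1:-2:-1/(2,0,1), h2:-1:+1/(2,2,0)*
[(2,2,0)] O move#2: h0:-1:-1/(1,2,0)*, h0:-2:-1/(0,2,0), h1:-1:-1/(2,1,0), h1:-2:-1/(2,0,0)
[(1,2,0)] X move#3: h0:-1:-1/(0,2,0), h1:-1:+1/(1,1,0)*, h1:-2:-1/(1,0,0)
[(1,1,0)] O move#4: h0:-1:-1/(0,1,0)*, h1:-1:-1/(1,0,0)
[(0,1,0)] X move#5: h1:-1:+1/(0,0,0)*
[(0,0,0)] end (terminal -1, O#6); searched (2,2,1) to 5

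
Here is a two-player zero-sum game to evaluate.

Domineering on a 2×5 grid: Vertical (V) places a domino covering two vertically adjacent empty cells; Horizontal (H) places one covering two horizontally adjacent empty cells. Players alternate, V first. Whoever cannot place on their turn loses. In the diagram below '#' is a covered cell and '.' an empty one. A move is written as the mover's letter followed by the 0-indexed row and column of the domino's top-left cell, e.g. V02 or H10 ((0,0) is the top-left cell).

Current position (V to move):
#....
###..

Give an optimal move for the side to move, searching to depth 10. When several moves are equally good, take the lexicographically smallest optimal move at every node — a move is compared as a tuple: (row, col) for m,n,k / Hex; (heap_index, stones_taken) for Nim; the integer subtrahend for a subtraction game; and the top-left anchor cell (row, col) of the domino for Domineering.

V's best at [#..../###..]: V03

p1 V@[#..../###..]: V03[#..#./####.]+1* V04[#...#/###.#]-1
p2 H@[#..#./####.]: H01[####./####.]-1*
p3 V@[####./####.]: V04[#####/#####]+1*
p4 H@[#####/#####] terminal -1; root [#..../###..] d10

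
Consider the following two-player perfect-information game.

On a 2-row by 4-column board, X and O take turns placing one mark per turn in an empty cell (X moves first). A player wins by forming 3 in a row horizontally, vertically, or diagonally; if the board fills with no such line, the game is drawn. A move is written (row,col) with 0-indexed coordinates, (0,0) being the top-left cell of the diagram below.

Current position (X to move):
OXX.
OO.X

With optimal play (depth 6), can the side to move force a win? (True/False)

X winning at [OXX./OO.X]: True

p1 X@[OXX./OO.X]: (0,3)[OXXX/OO.X]+1* (1,2)[OXX./OOXX]+0
p2 O@[OXXX/OO.X] terminal -1; root [OXX./OO.X] d6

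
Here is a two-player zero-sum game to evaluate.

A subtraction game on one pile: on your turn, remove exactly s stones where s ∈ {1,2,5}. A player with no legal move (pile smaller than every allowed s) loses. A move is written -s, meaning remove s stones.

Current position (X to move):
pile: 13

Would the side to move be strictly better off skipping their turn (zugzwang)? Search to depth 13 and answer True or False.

zugzwang(13, X) = False

[13] X move#1: -1:+1/12*, -2:-1/11, -5:-1/8
[12] O move#2: -1:-1/11*, -2:-1/10, -5:-1/7
[11] X move#3: -1:-1/10, -2:+1/9*, -5:+1/6
[9] O move#4: -1:-1/8*, -2:-1/7, -5:-1/4
[8] X move#5: -1:-1/7, -2:+1/6*, -5:+1/3
[6] O move#6: -1:-1/5*, -2:-1/4, -5:-1/1
[5] X move#7: -1:-1/4, -2:+1/3*, -5:+1/0
[3] O move#8: -1:-1/2*, -2:-1/1
[2] X move#9: -1:-1/1, -2:+1/0*
[0] end (terminal -1, O#10); searched 13 to 13
suppose X passes — search the same position with O to move:
pass> [13] O move#1: -1:+1/12*, -2:-1/11, -5:-1/8
pass> [12] X move#2: -1:-1/11*, -2:-1/10, -5:-1/7
pass> [11] O move#3: -1:-1/10, -2:+1/9*, -5:+1/6
pass> [9] X move#4: -1:-1/8*, -2:-1/7, -5:-1/4
pass> [8] O move#5: -1:-1/7, -2:+1/6*, -5:+1/3
pass> [6] X move#6: -1:-1/5*, -2:-1/4, -5:-1/1
pass> [5] O move#7: -1:-1/4, -2:+1/3*, -5:+1/0
pass> [3] X move#8: -1:-1/2*, -2:-1/1
pass> [2] O move#9: -1:-1/1, -2:+1/0*
pass> [0] end (terminal -1, X#10); searched 13 to 13
for X: play +1, pass -1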